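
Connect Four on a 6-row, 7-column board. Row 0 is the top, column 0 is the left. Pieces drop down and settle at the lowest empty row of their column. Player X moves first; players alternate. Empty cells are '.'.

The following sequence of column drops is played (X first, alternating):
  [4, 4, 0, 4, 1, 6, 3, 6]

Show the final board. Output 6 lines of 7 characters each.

Move 1: X drops in col 4, lands at row 5
Move 2: O drops in col 4, lands at row 4
Move 3: X drops in col 0, lands at row 5
Move 4: O drops in col 4, lands at row 3
Move 5: X drops in col 1, lands at row 5
Move 6: O drops in col 6, lands at row 5
Move 7: X drops in col 3, lands at row 5
Move 8: O drops in col 6, lands at row 4

Answer: .......
.......
.......
....O..
....O.O
XX.XX.O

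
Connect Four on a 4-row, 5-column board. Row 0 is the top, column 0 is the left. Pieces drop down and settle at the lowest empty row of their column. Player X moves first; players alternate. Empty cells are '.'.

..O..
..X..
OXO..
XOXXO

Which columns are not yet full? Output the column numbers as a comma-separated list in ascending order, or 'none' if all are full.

Answer: 0,1,3,4

Derivation:
col 0: top cell = '.' → open
col 1: top cell = '.' → open
col 2: top cell = 'O' → FULL
col 3: top cell = '.' → open
col 4: top cell = '.' → open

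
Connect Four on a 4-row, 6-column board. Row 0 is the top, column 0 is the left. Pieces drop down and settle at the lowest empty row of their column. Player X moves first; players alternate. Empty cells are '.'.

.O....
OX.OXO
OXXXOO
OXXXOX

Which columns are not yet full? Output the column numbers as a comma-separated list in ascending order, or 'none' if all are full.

Answer: 0,2,3,4,5

Derivation:
col 0: top cell = '.' → open
col 1: top cell = 'O' → FULL
col 2: top cell = '.' → open
col 3: top cell = '.' → open
col 4: top cell = '.' → open
col 5: top cell = '.' → open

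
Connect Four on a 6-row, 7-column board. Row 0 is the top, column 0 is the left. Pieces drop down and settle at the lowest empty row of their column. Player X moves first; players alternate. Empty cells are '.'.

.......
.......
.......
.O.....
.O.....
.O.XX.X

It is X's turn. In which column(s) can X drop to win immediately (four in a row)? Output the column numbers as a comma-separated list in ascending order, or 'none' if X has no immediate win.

Answer: 5

Derivation:
col 0: drop X → no win
col 1: drop X → no win
col 2: drop X → no win
col 3: drop X → no win
col 4: drop X → no win
col 5: drop X → WIN!
col 6: drop X → no win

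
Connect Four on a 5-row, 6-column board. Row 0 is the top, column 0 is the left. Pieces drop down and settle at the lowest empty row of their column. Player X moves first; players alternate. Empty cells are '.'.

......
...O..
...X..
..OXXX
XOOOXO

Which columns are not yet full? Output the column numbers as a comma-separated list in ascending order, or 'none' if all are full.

col 0: top cell = '.' → open
col 1: top cell = '.' → open
col 2: top cell = '.' → open
col 3: top cell = '.' → open
col 4: top cell = '.' → open
col 5: top cell = '.' → open

Answer: 0,1,2,3,4,5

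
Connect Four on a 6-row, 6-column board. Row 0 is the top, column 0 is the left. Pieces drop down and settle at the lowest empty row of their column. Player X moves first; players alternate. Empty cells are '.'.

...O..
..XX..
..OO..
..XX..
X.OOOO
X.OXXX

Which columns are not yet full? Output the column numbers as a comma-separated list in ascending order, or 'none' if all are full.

Answer: 0,1,2,4,5

Derivation:
col 0: top cell = '.' → open
col 1: top cell = '.' → open
col 2: top cell = '.' → open
col 3: top cell = 'O' → FULL
col 4: top cell = '.' → open
col 5: top cell = '.' → open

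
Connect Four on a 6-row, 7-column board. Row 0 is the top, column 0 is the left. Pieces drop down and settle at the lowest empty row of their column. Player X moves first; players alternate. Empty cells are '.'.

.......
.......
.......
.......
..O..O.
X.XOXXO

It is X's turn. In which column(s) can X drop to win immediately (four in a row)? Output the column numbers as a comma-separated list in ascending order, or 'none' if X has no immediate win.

Answer: none

Derivation:
col 0: drop X → no win
col 1: drop X → no win
col 2: drop X → no win
col 3: drop X → no win
col 4: drop X → no win
col 5: drop X → no win
col 6: drop X → no win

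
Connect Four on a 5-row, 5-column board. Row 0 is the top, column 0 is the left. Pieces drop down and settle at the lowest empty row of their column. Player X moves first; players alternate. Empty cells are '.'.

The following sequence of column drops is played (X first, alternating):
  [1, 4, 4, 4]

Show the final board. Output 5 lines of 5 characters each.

Move 1: X drops in col 1, lands at row 4
Move 2: O drops in col 4, lands at row 4
Move 3: X drops in col 4, lands at row 3
Move 4: O drops in col 4, lands at row 2

Answer: .....
.....
....O
....X
.X..O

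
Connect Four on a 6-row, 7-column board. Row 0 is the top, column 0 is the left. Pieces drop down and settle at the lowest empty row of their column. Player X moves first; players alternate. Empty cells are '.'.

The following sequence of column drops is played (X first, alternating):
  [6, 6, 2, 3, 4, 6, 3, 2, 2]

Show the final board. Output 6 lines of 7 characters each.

Move 1: X drops in col 6, lands at row 5
Move 2: O drops in col 6, lands at row 4
Move 3: X drops in col 2, lands at row 5
Move 4: O drops in col 3, lands at row 5
Move 5: X drops in col 4, lands at row 5
Move 6: O drops in col 6, lands at row 3
Move 7: X drops in col 3, lands at row 4
Move 8: O drops in col 2, lands at row 4
Move 9: X drops in col 2, lands at row 3

Answer: .......
.......
.......
..X...O
..OX..O
..XOX.X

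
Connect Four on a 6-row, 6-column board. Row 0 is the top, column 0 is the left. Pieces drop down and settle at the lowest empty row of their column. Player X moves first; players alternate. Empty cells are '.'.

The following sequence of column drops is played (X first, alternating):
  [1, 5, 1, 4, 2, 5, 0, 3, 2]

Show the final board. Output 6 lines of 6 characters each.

Move 1: X drops in col 1, lands at row 5
Move 2: O drops in col 5, lands at row 5
Move 3: X drops in col 1, lands at row 4
Move 4: O drops in col 4, lands at row 5
Move 5: X drops in col 2, lands at row 5
Move 6: O drops in col 5, lands at row 4
Move 7: X drops in col 0, lands at row 5
Move 8: O drops in col 3, lands at row 5
Move 9: X drops in col 2, lands at row 4

Answer: ......
......
......
......
.XX..O
XXXOOO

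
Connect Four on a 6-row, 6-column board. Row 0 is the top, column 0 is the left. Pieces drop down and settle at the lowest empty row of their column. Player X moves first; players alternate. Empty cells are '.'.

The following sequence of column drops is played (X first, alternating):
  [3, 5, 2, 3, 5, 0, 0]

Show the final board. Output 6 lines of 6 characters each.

Answer: ......
......
......
......
X..O.X
O.XX.O

Derivation:
Move 1: X drops in col 3, lands at row 5
Move 2: O drops in col 5, lands at row 5
Move 3: X drops in col 2, lands at row 5
Move 4: O drops in col 3, lands at row 4
Move 5: X drops in col 5, lands at row 4
Move 6: O drops in col 0, lands at row 5
Move 7: X drops in col 0, lands at row 4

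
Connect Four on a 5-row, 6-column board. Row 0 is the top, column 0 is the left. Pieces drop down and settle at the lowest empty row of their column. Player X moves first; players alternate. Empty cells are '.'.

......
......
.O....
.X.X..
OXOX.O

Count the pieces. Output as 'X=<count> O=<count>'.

X=4 O=4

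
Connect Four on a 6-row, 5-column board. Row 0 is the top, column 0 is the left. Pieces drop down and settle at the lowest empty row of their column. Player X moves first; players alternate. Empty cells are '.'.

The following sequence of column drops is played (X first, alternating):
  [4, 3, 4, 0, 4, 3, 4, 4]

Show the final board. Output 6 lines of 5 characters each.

Answer: .....
....O
....X
....X
...OX
O..OX

Derivation:
Move 1: X drops in col 4, lands at row 5
Move 2: O drops in col 3, lands at row 5
Move 3: X drops in col 4, lands at row 4
Move 4: O drops in col 0, lands at row 5
Move 5: X drops in col 4, lands at row 3
Move 6: O drops in col 3, lands at row 4
Move 7: X drops in col 4, lands at row 2
Move 8: O drops in col 4, lands at row 1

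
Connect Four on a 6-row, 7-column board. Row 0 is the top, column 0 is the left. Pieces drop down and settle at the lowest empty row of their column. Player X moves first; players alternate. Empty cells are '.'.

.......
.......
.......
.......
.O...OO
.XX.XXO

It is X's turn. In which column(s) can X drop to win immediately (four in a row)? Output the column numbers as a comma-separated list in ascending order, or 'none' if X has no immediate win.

Answer: 3

Derivation:
col 0: drop X → no win
col 1: drop X → no win
col 2: drop X → no win
col 3: drop X → WIN!
col 4: drop X → no win
col 5: drop X → no win
col 6: drop X → no win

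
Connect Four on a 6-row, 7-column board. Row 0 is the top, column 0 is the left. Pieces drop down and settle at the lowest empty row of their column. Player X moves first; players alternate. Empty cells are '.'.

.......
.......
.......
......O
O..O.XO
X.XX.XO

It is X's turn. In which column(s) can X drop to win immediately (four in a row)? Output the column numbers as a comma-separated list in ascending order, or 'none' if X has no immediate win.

col 0: drop X → no win
col 1: drop X → WIN!
col 2: drop X → no win
col 3: drop X → no win
col 4: drop X → WIN!
col 5: drop X → no win
col 6: drop X → no win

Answer: 1,4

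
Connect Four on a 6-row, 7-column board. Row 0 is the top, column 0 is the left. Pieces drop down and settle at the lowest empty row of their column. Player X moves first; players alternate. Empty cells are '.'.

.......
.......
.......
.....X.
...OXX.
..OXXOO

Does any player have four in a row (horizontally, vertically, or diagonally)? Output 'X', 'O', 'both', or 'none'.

none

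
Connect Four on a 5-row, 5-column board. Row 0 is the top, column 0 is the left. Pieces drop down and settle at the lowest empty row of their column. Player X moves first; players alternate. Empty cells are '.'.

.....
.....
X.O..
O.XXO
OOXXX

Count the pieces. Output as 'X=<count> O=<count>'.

X=6 O=5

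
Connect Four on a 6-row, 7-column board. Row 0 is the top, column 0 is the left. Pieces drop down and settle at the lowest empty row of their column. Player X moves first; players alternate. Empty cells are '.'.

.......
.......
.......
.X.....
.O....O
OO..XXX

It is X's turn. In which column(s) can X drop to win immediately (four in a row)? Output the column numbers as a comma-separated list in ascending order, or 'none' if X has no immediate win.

col 0: drop X → no win
col 1: drop X → no win
col 2: drop X → no win
col 3: drop X → WIN!
col 4: drop X → no win
col 5: drop X → no win
col 6: drop X → no win

Answer: 3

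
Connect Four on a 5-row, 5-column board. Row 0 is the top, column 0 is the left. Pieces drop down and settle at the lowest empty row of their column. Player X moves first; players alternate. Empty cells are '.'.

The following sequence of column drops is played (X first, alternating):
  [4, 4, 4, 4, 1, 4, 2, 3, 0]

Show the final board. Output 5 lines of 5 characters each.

Answer: ....O
....O
....X
....O
XXXOX

Derivation:
Move 1: X drops in col 4, lands at row 4
Move 2: O drops in col 4, lands at row 3
Move 3: X drops in col 4, lands at row 2
Move 4: O drops in col 4, lands at row 1
Move 5: X drops in col 1, lands at row 4
Move 6: O drops in col 4, lands at row 0
Move 7: X drops in col 2, lands at row 4
Move 8: O drops in col 3, lands at row 4
Move 9: X drops in col 0, lands at row 4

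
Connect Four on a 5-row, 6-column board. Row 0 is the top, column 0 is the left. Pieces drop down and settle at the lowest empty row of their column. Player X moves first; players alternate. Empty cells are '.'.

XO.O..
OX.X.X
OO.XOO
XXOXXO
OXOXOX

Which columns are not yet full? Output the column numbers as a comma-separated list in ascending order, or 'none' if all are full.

col 0: top cell = 'X' → FULL
col 1: top cell = 'O' → FULL
col 2: top cell = '.' → open
col 3: top cell = 'O' → FULL
col 4: top cell = '.' → open
col 5: top cell = '.' → open

Answer: 2,4,5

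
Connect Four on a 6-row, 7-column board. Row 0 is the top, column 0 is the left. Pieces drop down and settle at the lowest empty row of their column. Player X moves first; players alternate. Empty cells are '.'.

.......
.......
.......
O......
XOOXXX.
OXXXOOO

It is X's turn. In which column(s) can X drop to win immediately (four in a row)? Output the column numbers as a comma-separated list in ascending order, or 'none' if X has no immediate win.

col 0: drop X → no win
col 1: drop X → no win
col 2: drop X → no win
col 3: drop X → no win
col 4: drop X → no win
col 5: drop X → no win
col 6: drop X → WIN!

Answer: 6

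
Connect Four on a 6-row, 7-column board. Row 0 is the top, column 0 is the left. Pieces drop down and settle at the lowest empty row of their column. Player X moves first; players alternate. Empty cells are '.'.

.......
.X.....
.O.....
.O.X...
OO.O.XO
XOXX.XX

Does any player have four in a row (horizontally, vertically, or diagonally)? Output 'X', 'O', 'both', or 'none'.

O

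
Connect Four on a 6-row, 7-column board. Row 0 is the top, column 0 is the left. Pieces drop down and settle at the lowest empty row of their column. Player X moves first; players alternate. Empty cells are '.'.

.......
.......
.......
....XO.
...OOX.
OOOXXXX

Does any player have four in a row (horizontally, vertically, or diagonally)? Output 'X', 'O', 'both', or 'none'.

X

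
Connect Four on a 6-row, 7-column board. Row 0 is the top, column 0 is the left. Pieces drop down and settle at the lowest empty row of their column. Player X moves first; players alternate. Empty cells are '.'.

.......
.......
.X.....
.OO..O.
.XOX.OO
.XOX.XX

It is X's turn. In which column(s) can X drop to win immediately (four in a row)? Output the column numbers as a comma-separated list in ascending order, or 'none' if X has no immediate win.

col 0: drop X → no win
col 1: drop X → no win
col 2: drop X → no win
col 3: drop X → no win
col 4: drop X → WIN!
col 5: drop X → no win
col 6: drop X → no win

Answer: 4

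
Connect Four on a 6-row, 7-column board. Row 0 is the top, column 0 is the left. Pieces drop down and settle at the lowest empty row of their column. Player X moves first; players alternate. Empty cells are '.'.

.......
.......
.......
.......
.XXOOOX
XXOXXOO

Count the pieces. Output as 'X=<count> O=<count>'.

X=7 O=6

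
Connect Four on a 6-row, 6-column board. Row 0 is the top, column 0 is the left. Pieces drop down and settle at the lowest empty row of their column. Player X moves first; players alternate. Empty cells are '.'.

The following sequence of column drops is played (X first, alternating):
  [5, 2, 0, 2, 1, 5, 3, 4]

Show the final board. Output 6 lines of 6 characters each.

Move 1: X drops in col 5, lands at row 5
Move 2: O drops in col 2, lands at row 5
Move 3: X drops in col 0, lands at row 5
Move 4: O drops in col 2, lands at row 4
Move 5: X drops in col 1, lands at row 5
Move 6: O drops in col 5, lands at row 4
Move 7: X drops in col 3, lands at row 5
Move 8: O drops in col 4, lands at row 5

Answer: ......
......
......
......
..O..O
XXOXOX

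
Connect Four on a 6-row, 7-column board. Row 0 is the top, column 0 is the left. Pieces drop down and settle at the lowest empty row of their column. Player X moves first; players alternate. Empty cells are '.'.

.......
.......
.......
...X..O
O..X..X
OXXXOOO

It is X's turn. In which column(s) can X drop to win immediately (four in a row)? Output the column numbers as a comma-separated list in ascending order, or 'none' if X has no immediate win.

Answer: 3

Derivation:
col 0: drop X → no win
col 1: drop X → no win
col 2: drop X → no win
col 3: drop X → WIN!
col 4: drop X → no win
col 5: drop X → no win
col 6: drop X → no win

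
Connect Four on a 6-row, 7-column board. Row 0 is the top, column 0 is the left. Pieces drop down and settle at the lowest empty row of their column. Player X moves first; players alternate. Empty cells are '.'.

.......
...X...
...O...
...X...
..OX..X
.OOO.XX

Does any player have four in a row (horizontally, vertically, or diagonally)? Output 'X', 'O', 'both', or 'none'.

none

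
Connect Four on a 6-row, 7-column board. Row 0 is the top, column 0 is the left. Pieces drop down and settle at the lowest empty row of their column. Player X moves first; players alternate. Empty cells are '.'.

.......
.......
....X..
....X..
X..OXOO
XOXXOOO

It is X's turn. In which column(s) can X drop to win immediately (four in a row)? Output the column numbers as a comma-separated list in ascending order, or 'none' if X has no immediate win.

col 0: drop X → no win
col 1: drop X → no win
col 2: drop X → no win
col 3: drop X → no win
col 4: drop X → WIN!
col 5: drop X → no win
col 6: drop X → no win

Answer: 4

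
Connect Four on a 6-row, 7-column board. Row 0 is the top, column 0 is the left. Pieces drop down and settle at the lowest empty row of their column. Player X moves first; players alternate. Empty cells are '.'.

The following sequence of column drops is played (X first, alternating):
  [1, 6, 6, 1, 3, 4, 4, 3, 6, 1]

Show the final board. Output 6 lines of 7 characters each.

Move 1: X drops in col 1, lands at row 5
Move 2: O drops in col 6, lands at row 5
Move 3: X drops in col 6, lands at row 4
Move 4: O drops in col 1, lands at row 4
Move 5: X drops in col 3, lands at row 5
Move 6: O drops in col 4, lands at row 5
Move 7: X drops in col 4, lands at row 4
Move 8: O drops in col 3, lands at row 4
Move 9: X drops in col 6, lands at row 3
Move 10: O drops in col 1, lands at row 3

Answer: .......
.......
.......
.O....X
.O.OX.X
.X.XO.O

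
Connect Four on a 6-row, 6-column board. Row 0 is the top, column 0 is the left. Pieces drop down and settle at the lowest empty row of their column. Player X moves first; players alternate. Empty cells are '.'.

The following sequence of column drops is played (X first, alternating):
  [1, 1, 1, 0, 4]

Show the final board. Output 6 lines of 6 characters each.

Answer: ......
......
......
.X....
.O....
OX..X.

Derivation:
Move 1: X drops in col 1, lands at row 5
Move 2: O drops in col 1, lands at row 4
Move 3: X drops in col 1, lands at row 3
Move 4: O drops in col 0, lands at row 5
Move 5: X drops in col 4, lands at row 5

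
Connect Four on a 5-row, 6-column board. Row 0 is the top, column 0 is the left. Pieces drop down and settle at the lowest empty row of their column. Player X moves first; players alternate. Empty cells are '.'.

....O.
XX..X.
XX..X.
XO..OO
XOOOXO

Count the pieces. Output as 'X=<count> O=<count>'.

X=9 O=8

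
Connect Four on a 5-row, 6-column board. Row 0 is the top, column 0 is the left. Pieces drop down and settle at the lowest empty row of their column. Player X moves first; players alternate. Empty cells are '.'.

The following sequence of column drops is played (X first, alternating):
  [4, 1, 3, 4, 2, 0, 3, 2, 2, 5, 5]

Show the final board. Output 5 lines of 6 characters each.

Move 1: X drops in col 4, lands at row 4
Move 2: O drops in col 1, lands at row 4
Move 3: X drops in col 3, lands at row 4
Move 4: O drops in col 4, lands at row 3
Move 5: X drops in col 2, lands at row 4
Move 6: O drops in col 0, lands at row 4
Move 7: X drops in col 3, lands at row 3
Move 8: O drops in col 2, lands at row 3
Move 9: X drops in col 2, lands at row 2
Move 10: O drops in col 5, lands at row 4
Move 11: X drops in col 5, lands at row 3

Answer: ......
......
..X...
..OXOX
OOXXXO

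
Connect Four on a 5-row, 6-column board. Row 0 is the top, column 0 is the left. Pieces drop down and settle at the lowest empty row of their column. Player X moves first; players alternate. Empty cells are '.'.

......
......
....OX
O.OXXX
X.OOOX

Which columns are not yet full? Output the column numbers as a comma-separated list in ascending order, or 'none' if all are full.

Answer: 0,1,2,3,4,5

Derivation:
col 0: top cell = '.' → open
col 1: top cell = '.' → open
col 2: top cell = '.' → open
col 3: top cell = '.' → open
col 4: top cell = '.' → open
col 5: top cell = '.' → open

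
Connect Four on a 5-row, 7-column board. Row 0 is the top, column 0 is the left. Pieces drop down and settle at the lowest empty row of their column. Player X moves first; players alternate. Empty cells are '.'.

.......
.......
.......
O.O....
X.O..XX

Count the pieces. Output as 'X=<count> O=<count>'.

X=3 O=3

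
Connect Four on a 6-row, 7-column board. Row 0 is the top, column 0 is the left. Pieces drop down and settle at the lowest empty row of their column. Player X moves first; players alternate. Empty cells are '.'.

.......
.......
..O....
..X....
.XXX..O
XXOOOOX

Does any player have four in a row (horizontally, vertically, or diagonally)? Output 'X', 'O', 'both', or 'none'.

O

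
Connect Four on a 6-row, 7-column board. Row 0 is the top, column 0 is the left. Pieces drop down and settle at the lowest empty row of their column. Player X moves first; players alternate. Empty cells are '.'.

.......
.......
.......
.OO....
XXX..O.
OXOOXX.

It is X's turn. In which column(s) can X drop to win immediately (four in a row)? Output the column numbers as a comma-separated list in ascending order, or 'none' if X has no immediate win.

col 0: drop X → no win
col 1: drop X → no win
col 2: drop X → no win
col 3: drop X → WIN!
col 4: drop X → no win
col 5: drop X → no win
col 6: drop X → no win

Answer: 3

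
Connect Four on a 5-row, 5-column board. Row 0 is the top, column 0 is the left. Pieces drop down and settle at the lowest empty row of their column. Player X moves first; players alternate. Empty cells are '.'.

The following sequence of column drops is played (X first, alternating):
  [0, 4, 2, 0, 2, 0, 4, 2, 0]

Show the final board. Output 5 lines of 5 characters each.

Move 1: X drops in col 0, lands at row 4
Move 2: O drops in col 4, lands at row 4
Move 3: X drops in col 2, lands at row 4
Move 4: O drops in col 0, lands at row 3
Move 5: X drops in col 2, lands at row 3
Move 6: O drops in col 0, lands at row 2
Move 7: X drops in col 4, lands at row 3
Move 8: O drops in col 2, lands at row 2
Move 9: X drops in col 0, lands at row 1

Answer: .....
X....
O.O..
O.X.X
X.X.O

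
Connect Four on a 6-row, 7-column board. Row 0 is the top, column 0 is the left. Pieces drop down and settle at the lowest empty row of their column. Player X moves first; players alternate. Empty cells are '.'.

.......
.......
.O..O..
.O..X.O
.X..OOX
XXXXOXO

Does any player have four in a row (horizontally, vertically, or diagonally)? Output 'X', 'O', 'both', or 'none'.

X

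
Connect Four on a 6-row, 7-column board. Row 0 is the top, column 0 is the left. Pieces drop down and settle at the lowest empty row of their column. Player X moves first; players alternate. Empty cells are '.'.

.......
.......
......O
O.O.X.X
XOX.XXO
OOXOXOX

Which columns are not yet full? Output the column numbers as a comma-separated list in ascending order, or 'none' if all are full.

Answer: 0,1,2,3,4,5,6

Derivation:
col 0: top cell = '.' → open
col 1: top cell = '.' → open
col 2: top cell = '.' → open
col 3: top cell = '.' → open
col 4: top cell = '.' → open
col 5: top cell = '.' → open
col 6: top cell = '.' → open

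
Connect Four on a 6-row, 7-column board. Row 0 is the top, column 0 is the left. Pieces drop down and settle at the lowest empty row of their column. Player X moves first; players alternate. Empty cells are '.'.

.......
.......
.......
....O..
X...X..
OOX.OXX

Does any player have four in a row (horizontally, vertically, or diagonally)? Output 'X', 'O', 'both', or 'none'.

none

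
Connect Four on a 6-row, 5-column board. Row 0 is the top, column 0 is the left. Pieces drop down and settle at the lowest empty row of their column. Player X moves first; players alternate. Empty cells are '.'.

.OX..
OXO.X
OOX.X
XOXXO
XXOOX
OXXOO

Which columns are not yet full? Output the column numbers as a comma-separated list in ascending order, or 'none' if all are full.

col 0: top cell = '.' → open
col 1: top cell = 'O' → FULL
col 2: top cell = 'X' → FULL
col 3: top cell = '.' → open
col 4: top cell = '.' → open

Answer: 0,3,4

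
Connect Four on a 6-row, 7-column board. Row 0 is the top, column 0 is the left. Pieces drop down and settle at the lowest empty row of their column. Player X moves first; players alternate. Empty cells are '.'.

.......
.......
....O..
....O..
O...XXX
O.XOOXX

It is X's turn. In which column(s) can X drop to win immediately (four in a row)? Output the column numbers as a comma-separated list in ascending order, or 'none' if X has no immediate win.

Answer: 3

Derivation:
col 0: drop X → no win
col 1: drop X → no win
col 2: drop X → no win
col 3: drop X → WIN!
col 4: drop X → no win
col 5: drop X → no win
col 6: drop X → no win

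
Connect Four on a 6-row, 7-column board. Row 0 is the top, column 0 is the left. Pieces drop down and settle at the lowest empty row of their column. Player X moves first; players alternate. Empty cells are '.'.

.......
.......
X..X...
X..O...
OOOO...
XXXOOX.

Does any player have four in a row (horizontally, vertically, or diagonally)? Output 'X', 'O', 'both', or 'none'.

O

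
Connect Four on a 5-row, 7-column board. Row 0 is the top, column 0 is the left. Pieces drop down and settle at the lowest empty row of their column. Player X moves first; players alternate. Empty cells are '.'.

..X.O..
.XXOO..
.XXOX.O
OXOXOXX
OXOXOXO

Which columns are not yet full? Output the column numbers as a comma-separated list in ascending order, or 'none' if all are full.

col 0: top cell = '.' → open
col 1: top cell = '.' → open
col 2: top cell = 'X' → FULL
col 3: top cell = '.' → open
col 4: top cell = 'O' → FULL
col 5: top cell = '.' → open
col 6: top cell = '.' → open

Answer: 0,1,3,5,6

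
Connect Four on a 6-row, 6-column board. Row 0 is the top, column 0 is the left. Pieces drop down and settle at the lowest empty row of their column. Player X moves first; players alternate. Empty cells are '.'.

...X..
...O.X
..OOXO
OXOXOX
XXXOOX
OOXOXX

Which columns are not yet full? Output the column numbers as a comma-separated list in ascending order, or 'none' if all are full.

Answer: 0,1,2,4,5

Derivation:
col 0: top cell = '.' → open
col 1: top cell = '.' → open
col 2: top cell = '.' → open
col 3: top cell = 'X' → FULL
col 4: top cell = '.' → open
col 5: top cell = '.' → open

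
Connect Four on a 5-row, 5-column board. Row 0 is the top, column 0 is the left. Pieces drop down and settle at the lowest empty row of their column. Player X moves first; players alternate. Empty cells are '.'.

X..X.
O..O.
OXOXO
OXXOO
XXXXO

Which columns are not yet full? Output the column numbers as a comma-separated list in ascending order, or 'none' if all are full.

col 0: top cell = 'X' → FULL
col 1: top cell = '.' → open
col 2: top cell = '.' → open
col 3: top cell = 'X' → FULL
col 4: top cell = '.' → open

Answer: 1,2,4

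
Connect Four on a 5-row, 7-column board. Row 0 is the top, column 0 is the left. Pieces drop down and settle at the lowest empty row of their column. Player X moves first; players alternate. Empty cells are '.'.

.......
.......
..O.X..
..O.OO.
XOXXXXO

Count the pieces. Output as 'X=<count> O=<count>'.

X=6 O=6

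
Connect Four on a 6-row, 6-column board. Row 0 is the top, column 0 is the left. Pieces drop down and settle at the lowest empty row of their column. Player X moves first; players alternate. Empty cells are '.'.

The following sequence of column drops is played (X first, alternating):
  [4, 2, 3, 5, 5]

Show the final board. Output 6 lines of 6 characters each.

Move 1: X drops in col 4, lands at row 5
Move 2: O drops in col 2, lands at row 5
Move 3: X drops in col 3, lands at row 5
Move 4: O drops in col 5, lands at row 5
Move 5: X drops in col 5, lands at row 4

Answer: ......
......
......
......
.....X
..OXXO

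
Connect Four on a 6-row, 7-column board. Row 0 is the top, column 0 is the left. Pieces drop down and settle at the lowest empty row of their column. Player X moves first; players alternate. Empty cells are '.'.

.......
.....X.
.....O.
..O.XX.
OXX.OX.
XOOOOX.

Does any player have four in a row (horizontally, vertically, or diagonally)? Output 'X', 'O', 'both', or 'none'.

O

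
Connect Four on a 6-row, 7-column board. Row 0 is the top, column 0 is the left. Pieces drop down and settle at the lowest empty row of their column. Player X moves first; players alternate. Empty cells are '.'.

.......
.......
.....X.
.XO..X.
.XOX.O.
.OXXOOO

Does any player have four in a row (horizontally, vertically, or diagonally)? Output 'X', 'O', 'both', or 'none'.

none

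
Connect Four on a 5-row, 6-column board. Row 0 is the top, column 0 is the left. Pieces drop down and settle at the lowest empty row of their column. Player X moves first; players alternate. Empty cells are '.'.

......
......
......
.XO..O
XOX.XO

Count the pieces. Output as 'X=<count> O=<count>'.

X=4 O=4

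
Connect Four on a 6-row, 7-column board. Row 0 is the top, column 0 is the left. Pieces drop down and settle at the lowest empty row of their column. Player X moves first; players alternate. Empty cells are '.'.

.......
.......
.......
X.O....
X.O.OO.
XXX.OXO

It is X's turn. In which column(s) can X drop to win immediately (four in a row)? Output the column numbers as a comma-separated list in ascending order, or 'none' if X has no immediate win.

Answer: 0,3

Derivation:
col 0: drop X → WIN!
col 1: drop X → no win
col 2: drop X → no win
col 3: drop X → WIN!
col 4: drop X → no win
col 5: drop X → no win
col 6: drop X → no win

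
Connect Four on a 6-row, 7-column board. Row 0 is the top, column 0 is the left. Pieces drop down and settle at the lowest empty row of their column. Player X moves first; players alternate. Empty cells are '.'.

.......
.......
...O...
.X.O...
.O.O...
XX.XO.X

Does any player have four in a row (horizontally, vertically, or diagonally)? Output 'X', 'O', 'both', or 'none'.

none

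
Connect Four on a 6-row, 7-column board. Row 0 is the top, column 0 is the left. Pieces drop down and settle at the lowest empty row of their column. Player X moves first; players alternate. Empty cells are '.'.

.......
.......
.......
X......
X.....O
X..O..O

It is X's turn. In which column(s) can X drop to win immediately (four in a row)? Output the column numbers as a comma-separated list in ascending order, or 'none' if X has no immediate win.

col 0: drop X → WIN!
col 1: drop X → no win
col 2: drop X → no win
col 3: drop X → no win
col 4: drop X → no win
col 5: drop X → no win
col 6: drop X → no win

Answer: 0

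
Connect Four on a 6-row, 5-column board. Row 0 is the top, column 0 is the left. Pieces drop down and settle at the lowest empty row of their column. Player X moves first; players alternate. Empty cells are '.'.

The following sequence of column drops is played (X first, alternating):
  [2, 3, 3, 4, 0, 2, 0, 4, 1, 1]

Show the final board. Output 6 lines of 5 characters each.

Answer: .....
.....
.....
.....
XOOXO
XXXOO

Derivation:
Move 1: X drops in col 2, lands at row 5
Move 2: O drops in col 3, lands at row 5
Move 3: X drops in col 3, lands at row 4
Move 4: O drops in col 4, lands at row 5
Move 5: X drops in col 0, lands at row 5
Move 6: O drops in col 2, lands at row 4
Move 7: X drops in col 0, lands at row 4
Move 8: O drops in col 4, lands at row 4
Move 9: X drops in col 1, lands at row 5
Move 10: O drops in col 1, lands at row 4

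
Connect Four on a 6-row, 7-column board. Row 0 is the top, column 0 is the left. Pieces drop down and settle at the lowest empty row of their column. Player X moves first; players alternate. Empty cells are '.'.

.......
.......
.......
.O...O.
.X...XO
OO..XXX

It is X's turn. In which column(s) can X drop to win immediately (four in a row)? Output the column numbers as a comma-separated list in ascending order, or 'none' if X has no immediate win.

Answer: 3

Derivation:
col 0: drop X → no win
col 1: drop X → no win
col 2: drop X → no win
col 3: drop X → WIN!
col 4: drop X → no win
col 5: drop X → no win
col 6: drop X → no win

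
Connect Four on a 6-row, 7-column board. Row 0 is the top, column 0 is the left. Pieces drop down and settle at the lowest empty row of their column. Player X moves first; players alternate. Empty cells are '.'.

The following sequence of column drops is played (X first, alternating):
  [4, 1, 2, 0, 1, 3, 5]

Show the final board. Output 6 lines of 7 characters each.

Move 1: X drops in col 4, lands at row 5
Move 2: O drops in col 1, lands at row 5
Move 3: X drops in col 2, lands at row 5
Move 4: O drops in col 0, lands at row 5
Move 5: X drops in col 1, lands at row 4
Move 6: O drops in col 3, lands at row 5
Move 7: X drops in col 5, lands at row 5

Answer: .......
.......
.......
.......
.X.....
OOXOXX.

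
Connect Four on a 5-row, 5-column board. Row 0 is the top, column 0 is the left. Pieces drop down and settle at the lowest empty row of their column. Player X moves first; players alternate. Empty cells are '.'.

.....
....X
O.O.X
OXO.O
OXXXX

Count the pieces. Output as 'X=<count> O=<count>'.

X=7 O=6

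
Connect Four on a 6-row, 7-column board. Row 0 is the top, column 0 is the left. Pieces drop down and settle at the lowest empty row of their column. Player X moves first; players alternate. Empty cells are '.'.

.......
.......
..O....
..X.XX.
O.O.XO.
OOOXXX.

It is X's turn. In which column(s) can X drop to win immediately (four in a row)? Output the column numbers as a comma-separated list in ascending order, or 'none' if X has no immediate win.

col 0: drop X → no win
col 1: drop X → no win
col 2: drop X → no win
col 3: drop X → no win
col 4: drop X → WIN!
col 5: drop X → no win
col 6: drop X → WIN!

Answer: 4,6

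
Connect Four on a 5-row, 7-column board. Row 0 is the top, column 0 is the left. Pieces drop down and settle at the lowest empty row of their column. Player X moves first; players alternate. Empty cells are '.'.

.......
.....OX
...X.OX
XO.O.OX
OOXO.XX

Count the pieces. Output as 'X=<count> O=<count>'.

X=8 O=8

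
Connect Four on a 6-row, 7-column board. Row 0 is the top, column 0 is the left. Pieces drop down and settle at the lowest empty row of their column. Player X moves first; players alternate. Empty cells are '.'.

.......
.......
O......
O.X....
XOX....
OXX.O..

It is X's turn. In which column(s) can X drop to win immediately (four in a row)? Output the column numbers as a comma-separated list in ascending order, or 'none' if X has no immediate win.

Answer: 2

Derivation:
col 0: drop X → no win
col 1: drop X → no win
col 2: drop X → WIN!
col 3: drop X → no win
col 4: drop X → no win
col 5: drop X → no win
col 6: drop X → no win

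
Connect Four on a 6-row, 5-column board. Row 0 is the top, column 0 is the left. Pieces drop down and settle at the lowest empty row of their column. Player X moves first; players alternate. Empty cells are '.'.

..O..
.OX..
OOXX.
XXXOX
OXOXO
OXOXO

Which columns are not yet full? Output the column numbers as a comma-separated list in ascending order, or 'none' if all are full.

col 0: top cell = '.' → open
col 1: top cell = '.' → open
col 2: top cell = 'O' → FULL
col 3: top cell = '.' → open
col 4: top cell = '.' → open

Answer: 0,1,3,4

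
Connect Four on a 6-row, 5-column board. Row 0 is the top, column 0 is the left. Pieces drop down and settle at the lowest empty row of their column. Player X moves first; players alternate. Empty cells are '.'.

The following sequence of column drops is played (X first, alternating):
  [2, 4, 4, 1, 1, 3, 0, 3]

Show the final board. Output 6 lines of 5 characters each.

Move 1: X drops in col 2, lands at row 5
Move 2: O drops in col 4, lands at row 5
Move 3: X drops in col 4, lands at row 4
Move 4: O drops in col 1, lands at row 5
Move 5: X drops in col 1, lands at row 4
Move 6: O drops in col 3, lands at row 5
Move 7: X drops in col 0, lands at row 5
Move 8: O drops in col 3, lands at row 4

Answer: .....
.....
.....
.....
.X.OX
XOXOO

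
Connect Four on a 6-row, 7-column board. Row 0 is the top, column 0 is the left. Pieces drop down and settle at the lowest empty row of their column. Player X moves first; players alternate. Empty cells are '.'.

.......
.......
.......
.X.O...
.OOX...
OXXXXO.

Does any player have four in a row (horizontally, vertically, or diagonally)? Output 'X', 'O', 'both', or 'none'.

X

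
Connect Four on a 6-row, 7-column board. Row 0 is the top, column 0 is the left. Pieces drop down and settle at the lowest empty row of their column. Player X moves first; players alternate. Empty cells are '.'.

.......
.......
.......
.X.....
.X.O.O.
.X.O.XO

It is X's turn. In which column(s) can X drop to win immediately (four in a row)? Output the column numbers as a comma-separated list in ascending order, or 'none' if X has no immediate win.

Answer: 1

Derivation:
col 0: drop X → no win
col 1: drop X → WIN!
col 2: drop X → no win
col 3: drop X → no win
col 4: drop X → no win
col 5: drop X → no win
col 6: drop X → no win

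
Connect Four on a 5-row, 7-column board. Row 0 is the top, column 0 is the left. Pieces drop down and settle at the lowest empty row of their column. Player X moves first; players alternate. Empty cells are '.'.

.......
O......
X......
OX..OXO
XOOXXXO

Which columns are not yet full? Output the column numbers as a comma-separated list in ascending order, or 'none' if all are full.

Answer: 0,1,2,3,4,5,6

Derivation:
col 0: top cell = '.' → open
col 1: top cell = '.' → open
col 2: top cell = '.' → open
col 3: top cell = '.' → open
col 4: top cell = '.' → open
col 5: top cell = '.' → open
col 6: top cell = '.' → open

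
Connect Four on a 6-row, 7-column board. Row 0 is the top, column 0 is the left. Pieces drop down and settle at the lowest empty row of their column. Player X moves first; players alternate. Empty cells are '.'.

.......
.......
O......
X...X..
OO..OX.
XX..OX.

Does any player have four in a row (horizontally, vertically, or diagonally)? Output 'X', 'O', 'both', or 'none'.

none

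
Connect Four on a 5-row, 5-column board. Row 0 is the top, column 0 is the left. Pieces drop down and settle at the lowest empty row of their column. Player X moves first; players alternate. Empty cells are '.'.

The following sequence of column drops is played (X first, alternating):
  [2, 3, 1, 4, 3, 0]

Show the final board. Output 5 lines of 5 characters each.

Answer: .....
.....
.....
...X.
OXXOO

Derivation:
Move 1: X drops in col 2, lands at row 4
Move 2: O drops in col 3, lands at row 4
Move 3: X drops in col 1, lands at row 4
Move 4: O drops in col 4, lands at row 4
Move 5: X drops in col 3, lands at row 3
Move 6: O drops in col 0, lands at row 4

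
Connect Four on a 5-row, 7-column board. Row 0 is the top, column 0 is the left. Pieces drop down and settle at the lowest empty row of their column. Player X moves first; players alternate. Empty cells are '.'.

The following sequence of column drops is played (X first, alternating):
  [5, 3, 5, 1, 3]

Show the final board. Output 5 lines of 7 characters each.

Move 1: X drops in col 5, lands at row 4
Move 2: O drops in col 3, lands at row 4
Move 3: X drops in col 5, lands at row 3
Move 4: O drops in col 1, lands at row 4
Move 5: X drops in col 3, lands at row 3

Answer: .......
.......
.......
...X.X.
.O.O.X.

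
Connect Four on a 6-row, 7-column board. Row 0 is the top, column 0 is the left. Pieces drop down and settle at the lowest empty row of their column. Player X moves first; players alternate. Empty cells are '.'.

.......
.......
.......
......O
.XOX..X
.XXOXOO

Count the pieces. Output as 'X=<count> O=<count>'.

X=6 O=5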